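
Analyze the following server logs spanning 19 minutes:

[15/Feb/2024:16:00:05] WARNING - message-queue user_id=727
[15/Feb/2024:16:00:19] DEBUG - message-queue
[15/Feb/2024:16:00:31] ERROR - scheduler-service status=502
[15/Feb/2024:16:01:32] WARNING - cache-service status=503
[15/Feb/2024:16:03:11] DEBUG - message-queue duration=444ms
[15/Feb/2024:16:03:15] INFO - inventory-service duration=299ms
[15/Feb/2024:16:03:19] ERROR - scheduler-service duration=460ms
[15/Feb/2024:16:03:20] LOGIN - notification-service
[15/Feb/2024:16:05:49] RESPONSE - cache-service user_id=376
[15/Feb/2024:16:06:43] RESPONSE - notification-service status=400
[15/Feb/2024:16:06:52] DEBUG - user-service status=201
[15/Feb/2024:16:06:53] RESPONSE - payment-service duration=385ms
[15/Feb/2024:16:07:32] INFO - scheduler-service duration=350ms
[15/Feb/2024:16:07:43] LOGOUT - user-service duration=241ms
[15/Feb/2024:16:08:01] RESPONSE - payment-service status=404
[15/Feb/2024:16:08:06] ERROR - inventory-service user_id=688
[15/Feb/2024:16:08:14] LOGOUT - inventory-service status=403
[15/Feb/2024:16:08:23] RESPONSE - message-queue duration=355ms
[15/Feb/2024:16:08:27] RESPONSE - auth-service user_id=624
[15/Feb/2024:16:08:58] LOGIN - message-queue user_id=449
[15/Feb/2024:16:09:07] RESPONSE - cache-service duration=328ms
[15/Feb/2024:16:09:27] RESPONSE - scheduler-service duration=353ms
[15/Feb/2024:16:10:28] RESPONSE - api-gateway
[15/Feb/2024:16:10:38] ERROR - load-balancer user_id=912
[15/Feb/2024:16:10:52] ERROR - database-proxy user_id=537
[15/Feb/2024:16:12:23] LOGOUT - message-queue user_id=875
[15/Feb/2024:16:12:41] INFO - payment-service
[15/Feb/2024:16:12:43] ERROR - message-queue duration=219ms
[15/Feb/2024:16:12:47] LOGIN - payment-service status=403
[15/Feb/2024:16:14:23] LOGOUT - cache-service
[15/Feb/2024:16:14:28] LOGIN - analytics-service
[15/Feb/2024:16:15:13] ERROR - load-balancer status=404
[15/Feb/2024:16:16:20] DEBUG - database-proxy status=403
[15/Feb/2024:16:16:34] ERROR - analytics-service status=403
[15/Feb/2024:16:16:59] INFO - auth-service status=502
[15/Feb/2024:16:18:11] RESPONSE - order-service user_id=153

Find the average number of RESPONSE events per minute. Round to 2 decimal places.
0.53

To calculate the rate:

1. Count total RESPONSE events: 10
2. Total time period: 19 minutes
3. Rate = 10 / 19 = 0.53 events per minute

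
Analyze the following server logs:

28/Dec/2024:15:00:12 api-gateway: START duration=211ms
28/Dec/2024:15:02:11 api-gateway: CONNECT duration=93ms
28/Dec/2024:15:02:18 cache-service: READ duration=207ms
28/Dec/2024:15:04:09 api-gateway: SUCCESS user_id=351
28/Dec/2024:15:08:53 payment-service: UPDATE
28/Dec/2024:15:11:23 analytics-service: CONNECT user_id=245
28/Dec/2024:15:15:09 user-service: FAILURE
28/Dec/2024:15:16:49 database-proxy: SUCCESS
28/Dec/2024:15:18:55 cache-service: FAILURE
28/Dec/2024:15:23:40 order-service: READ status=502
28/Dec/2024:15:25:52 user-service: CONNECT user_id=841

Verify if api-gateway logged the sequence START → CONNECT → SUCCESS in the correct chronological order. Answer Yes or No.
Yes

To verify sequence order:

1. Find all events in sequence START → CONNECT → SUCCESS for api-gateway
2. Extract their timestamps
3. Check if timestamps are in ascending order
4. Result: Yes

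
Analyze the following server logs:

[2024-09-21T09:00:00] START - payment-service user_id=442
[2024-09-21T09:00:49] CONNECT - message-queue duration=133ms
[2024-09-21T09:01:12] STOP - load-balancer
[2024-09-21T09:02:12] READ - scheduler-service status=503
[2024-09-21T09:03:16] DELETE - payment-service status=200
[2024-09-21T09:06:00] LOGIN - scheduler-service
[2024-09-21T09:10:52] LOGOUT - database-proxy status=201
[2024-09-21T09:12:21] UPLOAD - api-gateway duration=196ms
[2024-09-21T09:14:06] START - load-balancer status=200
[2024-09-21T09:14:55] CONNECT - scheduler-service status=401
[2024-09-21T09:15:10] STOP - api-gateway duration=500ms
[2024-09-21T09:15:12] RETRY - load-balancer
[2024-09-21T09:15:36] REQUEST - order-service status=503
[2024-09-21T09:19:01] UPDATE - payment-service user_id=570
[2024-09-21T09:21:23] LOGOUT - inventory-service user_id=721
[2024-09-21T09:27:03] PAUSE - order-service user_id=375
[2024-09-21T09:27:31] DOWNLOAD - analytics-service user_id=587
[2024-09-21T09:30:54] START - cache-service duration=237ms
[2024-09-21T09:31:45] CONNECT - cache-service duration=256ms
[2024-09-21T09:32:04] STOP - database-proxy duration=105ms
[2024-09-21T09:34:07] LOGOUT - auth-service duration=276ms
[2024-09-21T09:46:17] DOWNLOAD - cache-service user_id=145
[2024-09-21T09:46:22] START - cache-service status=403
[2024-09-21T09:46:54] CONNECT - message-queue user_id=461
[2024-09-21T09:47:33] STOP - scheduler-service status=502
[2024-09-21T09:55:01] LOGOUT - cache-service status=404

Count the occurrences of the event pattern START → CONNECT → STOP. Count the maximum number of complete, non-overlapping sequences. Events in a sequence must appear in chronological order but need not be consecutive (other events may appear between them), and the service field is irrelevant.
4

To count sequences:

1. Look for pattern: START → CONNECT → STOP
2. Greedily scan the log in chronological order, matching each sequence element in turn (ignoring service)
3. Each time the full pattern completes, increment the count and restart matching from the next event
4. Complete non-overlapping sequences found: 4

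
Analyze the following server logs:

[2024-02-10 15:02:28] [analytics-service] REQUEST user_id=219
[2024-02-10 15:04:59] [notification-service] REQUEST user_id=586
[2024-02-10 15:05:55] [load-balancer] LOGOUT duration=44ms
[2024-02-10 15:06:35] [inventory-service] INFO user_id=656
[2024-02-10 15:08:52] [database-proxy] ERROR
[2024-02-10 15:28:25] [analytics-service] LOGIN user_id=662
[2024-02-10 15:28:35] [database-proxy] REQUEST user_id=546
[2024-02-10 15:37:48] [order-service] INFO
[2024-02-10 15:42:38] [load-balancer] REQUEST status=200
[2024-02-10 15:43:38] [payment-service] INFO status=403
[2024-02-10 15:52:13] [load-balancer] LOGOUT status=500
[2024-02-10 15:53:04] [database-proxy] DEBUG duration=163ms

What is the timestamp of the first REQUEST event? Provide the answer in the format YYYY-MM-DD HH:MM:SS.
2024-02-10 15:02:28

To find the first event:

1. Filter for all REQUEST events
2. Sort by timestamp
3. Select the first one
4. Timestamp: 2024-02-10 15:02:28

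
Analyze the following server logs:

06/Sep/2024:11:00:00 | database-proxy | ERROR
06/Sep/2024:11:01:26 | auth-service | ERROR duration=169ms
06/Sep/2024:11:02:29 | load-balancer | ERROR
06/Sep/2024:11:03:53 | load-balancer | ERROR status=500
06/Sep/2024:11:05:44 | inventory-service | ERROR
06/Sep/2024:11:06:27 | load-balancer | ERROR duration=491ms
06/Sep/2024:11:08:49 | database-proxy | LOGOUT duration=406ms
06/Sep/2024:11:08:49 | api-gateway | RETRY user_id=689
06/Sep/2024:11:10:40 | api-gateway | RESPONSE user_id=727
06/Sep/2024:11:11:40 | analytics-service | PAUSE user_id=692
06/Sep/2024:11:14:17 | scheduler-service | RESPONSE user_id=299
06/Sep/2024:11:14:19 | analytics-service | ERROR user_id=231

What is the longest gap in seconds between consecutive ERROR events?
472

To find the longest gap:

1. Extract all ERROR events in chronological order
2. Calculate time differences between consecutive events
3. Find the maximum difference
4. Longest gap: 472 seconds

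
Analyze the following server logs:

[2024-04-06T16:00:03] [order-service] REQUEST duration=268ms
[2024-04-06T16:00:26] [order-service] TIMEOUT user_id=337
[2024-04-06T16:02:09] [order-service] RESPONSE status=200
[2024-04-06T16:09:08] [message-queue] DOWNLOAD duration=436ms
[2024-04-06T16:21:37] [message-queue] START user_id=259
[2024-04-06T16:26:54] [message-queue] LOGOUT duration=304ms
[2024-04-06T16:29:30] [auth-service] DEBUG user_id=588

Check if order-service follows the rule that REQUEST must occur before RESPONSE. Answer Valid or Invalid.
Valid

To validate ordering:

1. Required order: REQUEST → RESPONSE
2. Rule: REQUEST must occur before RESPONSE
3. Check actual order of events for order-service
4. Result: Valid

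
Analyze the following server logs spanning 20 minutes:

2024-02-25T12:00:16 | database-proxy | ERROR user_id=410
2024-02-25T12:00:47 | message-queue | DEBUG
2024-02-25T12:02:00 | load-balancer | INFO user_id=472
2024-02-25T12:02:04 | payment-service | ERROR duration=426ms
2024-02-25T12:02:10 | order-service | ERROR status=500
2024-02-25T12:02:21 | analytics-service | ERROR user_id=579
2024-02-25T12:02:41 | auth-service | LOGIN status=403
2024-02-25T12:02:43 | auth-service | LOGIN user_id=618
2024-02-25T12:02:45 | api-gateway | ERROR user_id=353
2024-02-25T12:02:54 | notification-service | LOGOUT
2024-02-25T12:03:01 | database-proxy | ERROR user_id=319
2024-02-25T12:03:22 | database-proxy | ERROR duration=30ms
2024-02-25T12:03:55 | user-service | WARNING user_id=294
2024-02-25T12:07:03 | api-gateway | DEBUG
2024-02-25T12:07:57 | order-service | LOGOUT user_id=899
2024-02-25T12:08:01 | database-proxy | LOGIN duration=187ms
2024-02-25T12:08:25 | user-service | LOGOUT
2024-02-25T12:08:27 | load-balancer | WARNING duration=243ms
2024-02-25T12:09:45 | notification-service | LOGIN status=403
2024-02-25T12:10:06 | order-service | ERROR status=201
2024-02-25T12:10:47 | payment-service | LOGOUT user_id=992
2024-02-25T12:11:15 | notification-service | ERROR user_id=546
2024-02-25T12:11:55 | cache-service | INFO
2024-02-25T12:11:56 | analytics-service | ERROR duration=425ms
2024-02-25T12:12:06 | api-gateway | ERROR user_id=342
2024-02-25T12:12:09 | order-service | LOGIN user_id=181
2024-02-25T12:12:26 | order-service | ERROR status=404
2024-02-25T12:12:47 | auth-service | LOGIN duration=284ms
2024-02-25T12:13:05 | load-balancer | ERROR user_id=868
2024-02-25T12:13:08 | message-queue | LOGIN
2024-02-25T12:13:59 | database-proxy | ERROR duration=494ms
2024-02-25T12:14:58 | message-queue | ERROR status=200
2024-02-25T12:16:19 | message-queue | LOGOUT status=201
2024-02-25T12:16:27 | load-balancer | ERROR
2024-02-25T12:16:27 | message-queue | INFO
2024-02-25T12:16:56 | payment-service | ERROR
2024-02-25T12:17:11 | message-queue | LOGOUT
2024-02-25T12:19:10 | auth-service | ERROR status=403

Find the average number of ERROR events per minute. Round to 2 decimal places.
0.9

To calculate the rate:

1. Count total ERROR events: 18
2. Total time period: 20 minutes
3. Rate = 18 / 20 = 0.9 events per minute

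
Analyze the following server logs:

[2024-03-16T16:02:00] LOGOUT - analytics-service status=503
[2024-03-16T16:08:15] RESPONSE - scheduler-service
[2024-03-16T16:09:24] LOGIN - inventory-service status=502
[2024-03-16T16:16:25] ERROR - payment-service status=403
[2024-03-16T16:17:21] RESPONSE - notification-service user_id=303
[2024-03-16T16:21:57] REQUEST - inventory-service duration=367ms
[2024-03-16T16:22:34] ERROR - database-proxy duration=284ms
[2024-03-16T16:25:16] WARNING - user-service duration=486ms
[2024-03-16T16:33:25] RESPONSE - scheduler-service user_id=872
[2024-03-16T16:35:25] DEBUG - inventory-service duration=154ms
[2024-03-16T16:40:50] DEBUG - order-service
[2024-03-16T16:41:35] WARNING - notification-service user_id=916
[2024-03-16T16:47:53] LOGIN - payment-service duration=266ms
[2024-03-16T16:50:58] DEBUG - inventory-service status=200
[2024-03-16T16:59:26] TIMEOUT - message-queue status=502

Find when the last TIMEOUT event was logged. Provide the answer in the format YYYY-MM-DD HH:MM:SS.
2024-03-16 16:59:26

To find the last event:

1. Filter for all TIMEOUT events
2. Sort by timestamp
3. Select the last one
4. Timestamp: 2024-03-16 16:59:26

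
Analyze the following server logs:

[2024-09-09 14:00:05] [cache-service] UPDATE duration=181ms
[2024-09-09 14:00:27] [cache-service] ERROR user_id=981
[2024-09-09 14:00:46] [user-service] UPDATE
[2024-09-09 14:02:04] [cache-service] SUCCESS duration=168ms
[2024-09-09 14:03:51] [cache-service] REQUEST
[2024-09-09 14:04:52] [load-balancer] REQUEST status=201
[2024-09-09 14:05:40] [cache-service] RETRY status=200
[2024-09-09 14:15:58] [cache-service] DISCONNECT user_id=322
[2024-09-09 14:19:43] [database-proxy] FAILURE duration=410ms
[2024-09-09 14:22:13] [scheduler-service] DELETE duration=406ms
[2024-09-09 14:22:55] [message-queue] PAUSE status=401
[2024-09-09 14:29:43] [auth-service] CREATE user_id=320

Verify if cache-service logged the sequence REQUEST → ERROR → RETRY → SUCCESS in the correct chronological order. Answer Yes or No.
No

To verify sequence order:

1. Find all events in sequence REQUEST → ERROR → RETRY → SUCCESS for cache-service
2. Extract their timestamps
3. Check if timestamps are in ascending order
4. Result: No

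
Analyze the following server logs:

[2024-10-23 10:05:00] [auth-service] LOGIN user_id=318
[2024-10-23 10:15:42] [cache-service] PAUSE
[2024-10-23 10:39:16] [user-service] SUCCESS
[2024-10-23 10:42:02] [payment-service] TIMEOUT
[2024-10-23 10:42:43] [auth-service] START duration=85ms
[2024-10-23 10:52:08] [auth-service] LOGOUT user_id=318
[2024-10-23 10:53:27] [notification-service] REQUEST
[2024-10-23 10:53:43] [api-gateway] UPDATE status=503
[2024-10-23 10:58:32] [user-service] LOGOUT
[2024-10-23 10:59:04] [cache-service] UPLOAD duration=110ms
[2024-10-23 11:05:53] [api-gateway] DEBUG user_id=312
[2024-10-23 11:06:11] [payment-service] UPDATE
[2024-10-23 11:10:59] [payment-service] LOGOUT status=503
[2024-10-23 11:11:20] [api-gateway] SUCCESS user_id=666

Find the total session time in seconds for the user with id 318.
2828

To calculate session duration:

1. Find LOGIN event for user_id=318: 2024-10-23 10:05:00
2. Find LOGOUT event for user_id=318: 2024-10-23 10:52:08
3. Session duration: 2024-10-23 10:52:08 - 2024-10-23 10:05:00 = 2828 seconds (47 minutes)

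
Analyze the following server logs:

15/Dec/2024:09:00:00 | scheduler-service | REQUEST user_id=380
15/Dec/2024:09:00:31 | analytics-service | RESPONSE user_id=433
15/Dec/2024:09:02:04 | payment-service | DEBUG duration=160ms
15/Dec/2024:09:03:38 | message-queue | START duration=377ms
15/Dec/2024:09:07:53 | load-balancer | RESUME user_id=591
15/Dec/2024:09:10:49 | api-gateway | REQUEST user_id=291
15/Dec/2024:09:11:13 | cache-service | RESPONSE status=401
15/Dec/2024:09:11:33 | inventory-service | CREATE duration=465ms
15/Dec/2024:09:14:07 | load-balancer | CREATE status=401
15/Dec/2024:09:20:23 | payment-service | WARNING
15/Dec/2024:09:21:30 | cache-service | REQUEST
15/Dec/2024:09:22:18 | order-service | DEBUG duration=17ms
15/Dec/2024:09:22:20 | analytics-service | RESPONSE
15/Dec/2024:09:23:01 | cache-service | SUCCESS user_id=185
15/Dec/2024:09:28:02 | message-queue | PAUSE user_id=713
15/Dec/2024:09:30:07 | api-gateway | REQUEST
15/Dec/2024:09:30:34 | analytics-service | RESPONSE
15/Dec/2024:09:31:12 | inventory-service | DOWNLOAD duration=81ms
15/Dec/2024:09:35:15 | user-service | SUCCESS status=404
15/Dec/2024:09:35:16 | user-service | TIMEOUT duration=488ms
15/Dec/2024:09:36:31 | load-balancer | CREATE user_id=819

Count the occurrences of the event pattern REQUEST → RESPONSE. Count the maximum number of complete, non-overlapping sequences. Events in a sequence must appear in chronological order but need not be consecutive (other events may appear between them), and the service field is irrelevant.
4

To count sequences:

1. Look for pattern: REQUEST → RESPONSE
2. Greedily scan the log in chronological order, matching each sequence element in turn (ignoring service)
3. Each time the full pattern completes, increment the count and restart matching from the next event
4. Complete non-overlapping sequences found: 4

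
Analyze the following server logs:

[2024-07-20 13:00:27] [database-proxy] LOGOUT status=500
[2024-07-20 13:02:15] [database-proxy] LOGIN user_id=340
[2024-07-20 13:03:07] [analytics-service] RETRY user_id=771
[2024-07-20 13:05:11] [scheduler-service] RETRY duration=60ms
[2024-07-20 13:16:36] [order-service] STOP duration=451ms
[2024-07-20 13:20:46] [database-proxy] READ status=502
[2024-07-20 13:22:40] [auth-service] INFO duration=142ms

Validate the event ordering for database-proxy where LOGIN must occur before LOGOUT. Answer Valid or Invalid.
Invalid

To validate ordering:

1. Required order: LOGIN → LOGOUT
2. Rule: LOGIN must occur before LOGOUT
3. Check actual order of events for database-proxy
4. Result: Invalid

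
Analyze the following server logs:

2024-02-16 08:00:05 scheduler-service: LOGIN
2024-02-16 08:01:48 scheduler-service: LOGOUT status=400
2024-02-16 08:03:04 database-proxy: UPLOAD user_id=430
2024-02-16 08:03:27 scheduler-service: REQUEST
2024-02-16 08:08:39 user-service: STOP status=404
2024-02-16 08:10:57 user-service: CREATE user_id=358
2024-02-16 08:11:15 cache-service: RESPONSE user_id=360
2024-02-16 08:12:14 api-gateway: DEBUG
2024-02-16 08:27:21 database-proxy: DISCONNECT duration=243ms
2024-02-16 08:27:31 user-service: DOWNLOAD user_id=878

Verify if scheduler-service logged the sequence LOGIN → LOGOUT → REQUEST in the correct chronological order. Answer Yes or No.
Yes

To verify sequence order:

1. Find all events in sequence LOGIN → LOGOUT → REQUEST for scheduler-service
2. Extract their timestamps
3. Check if timestamps are in ascending order
4. Result: Yes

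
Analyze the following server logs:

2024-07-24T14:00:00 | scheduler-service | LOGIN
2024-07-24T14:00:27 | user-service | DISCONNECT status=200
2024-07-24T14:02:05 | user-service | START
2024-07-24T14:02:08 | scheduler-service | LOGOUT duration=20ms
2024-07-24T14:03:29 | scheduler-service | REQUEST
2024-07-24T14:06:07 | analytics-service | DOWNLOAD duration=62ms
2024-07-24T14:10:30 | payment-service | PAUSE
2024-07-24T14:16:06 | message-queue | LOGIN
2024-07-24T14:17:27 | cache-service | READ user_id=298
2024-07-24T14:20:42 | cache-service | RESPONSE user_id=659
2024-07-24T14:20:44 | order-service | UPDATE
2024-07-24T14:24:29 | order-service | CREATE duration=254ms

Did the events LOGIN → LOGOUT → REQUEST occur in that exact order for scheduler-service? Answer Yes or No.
Yes

To verify sequence order:

1. Find all events in sequence LOGIN → LOGOUT → REQUEST for scheduler-service
2. Extract their timestamps
3. Check if timestamps are in ascending order
4. Result: Yes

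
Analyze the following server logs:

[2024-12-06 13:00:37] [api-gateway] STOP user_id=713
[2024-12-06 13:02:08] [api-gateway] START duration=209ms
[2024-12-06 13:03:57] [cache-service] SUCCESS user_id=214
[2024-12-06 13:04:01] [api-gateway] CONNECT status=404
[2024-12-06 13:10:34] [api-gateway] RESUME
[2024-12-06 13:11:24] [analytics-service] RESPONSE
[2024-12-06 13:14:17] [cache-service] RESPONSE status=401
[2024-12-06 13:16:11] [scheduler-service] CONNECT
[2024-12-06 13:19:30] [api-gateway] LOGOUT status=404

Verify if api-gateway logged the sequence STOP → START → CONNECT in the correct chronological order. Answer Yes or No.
Yes

To verify sequence order:

1. Find all events in sequence STOP → START → CONNECT for api-gateway
2. Extract their timestamps
3. Check if timestamps are in ascending order
4. Result: Yes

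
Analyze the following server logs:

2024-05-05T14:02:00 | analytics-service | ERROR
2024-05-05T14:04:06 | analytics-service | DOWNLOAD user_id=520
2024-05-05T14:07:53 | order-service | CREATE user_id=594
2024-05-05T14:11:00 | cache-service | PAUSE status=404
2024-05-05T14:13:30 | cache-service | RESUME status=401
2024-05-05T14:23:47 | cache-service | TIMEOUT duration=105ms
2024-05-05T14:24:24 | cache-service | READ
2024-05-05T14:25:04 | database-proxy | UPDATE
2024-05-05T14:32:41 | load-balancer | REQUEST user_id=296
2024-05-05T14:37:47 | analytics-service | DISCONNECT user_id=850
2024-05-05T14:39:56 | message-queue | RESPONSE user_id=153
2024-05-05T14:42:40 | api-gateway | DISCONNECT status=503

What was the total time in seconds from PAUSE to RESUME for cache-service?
150

To calculate state duration:

1. Find PAUSE event for cache-service: 2024-05-05T14:11:00
2. Find RESUME event for cache-service: 2024-05-05T14:13:30
3. Calculate duration: 2024-05-05T14:13:30 - 2024-05-05T14:11:00 = 150 seconds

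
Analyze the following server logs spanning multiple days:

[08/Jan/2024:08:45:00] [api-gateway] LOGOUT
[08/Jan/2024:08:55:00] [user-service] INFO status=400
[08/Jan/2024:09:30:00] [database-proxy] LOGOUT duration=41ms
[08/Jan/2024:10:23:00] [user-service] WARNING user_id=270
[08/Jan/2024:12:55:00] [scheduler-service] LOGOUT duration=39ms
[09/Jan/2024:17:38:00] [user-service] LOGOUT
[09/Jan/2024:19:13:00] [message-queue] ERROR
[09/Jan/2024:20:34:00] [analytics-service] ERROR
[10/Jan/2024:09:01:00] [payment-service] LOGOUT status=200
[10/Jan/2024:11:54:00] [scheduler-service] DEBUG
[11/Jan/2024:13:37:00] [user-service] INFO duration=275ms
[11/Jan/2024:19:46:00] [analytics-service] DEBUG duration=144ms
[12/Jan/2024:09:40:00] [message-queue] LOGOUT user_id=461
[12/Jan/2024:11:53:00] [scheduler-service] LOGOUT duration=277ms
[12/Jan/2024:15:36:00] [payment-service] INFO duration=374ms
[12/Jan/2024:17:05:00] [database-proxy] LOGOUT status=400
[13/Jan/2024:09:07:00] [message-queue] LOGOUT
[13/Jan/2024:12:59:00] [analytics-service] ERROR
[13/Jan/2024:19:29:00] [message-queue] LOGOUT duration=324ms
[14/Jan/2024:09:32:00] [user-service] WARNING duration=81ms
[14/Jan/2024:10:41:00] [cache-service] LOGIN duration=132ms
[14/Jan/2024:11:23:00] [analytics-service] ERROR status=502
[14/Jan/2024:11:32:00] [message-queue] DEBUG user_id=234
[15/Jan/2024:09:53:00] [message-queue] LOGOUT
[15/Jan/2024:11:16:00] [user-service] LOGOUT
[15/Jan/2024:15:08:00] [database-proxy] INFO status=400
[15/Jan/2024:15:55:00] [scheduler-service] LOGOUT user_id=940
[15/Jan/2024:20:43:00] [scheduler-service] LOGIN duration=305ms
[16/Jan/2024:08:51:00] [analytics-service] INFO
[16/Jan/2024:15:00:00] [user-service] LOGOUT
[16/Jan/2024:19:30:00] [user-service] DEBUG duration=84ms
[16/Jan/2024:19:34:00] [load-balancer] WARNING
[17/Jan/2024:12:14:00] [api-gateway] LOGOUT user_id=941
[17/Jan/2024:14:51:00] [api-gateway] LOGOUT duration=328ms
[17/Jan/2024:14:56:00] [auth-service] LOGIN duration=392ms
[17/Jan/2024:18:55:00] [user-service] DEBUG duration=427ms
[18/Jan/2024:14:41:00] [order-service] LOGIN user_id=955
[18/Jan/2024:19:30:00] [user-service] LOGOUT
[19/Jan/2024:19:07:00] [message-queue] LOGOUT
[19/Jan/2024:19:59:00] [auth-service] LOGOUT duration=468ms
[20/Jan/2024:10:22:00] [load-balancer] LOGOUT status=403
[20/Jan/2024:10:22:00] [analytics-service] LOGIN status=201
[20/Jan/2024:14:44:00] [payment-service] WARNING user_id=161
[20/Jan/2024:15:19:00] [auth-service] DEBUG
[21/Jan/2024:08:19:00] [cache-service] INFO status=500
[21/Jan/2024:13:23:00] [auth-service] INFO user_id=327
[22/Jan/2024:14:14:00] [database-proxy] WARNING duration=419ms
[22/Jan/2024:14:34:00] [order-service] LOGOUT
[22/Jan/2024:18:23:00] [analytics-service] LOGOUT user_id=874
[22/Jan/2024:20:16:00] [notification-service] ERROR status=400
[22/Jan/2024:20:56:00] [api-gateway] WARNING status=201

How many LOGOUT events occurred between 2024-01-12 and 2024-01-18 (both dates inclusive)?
12

To filter by date range:

1. Date range: 2024-01-12 through 2024-01-18, both dates inclusive
2. Filter for LOGOUT events whose date falls in this range
3. Count matching events: 12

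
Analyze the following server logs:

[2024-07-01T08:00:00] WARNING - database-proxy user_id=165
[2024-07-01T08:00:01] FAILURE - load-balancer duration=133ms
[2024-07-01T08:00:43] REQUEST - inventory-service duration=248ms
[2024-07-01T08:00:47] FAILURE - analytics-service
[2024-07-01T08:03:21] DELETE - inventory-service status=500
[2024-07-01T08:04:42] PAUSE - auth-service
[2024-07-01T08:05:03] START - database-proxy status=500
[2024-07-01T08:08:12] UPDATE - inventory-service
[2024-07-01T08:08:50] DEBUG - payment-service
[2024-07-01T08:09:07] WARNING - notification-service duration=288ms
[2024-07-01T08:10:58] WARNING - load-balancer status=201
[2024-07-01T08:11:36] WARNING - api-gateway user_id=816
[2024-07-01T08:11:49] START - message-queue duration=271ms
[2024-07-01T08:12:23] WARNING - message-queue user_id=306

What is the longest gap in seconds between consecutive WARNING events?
547

To find the longest gap:

1. Extract all WARNING events in chronological order
2. Calculate time differences between consecutive events
3. Find the maximum difference
4. Longest gap: 547 seconds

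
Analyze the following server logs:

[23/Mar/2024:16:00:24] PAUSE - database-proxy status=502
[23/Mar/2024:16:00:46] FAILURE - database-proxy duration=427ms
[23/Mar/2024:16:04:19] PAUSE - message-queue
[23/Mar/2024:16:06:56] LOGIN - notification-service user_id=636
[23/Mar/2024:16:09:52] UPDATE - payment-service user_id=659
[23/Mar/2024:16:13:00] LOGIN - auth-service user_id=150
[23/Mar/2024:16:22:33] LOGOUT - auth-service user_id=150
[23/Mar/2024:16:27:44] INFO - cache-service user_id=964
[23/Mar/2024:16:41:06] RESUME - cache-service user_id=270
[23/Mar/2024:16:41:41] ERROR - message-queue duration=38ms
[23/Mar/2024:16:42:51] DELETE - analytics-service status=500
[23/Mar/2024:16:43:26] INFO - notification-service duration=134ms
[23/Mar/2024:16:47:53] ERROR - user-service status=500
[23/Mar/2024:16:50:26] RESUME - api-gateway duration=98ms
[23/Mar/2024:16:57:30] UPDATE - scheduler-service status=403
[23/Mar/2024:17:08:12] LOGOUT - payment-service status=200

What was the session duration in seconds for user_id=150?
573

To calculate session duration:

1. Find LOGIN event for user_id=150: 23/Mar/2024:16:13:00
2. Find LOGOUT event for user_id=150: 23/Mar/2024:16:22:33
3. Session duration: 23/Mar/2024:16:22:33 - 23/Mar/2024:16:13:00 = 573 seconds (9 minutes)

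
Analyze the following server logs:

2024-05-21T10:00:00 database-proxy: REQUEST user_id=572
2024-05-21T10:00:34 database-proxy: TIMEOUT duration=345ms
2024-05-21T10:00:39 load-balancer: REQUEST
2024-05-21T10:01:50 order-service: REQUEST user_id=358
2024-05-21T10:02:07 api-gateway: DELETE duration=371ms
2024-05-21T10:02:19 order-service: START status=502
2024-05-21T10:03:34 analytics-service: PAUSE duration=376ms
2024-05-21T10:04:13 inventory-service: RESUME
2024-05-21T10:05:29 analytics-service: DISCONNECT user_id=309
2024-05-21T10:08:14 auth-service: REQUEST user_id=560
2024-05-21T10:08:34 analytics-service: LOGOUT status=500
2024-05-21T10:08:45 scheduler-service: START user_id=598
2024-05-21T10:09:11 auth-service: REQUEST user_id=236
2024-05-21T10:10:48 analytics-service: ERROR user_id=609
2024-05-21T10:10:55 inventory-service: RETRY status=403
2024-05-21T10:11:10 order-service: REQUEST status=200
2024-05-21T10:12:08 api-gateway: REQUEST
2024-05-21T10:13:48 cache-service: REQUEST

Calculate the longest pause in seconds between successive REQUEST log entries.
384

To find the longest gap:

1. Extract all REQUEST events in chronological order
2. Calculate time differences between consecutive events
3. Find the maximum difference
4. Longest gap: 384 seconds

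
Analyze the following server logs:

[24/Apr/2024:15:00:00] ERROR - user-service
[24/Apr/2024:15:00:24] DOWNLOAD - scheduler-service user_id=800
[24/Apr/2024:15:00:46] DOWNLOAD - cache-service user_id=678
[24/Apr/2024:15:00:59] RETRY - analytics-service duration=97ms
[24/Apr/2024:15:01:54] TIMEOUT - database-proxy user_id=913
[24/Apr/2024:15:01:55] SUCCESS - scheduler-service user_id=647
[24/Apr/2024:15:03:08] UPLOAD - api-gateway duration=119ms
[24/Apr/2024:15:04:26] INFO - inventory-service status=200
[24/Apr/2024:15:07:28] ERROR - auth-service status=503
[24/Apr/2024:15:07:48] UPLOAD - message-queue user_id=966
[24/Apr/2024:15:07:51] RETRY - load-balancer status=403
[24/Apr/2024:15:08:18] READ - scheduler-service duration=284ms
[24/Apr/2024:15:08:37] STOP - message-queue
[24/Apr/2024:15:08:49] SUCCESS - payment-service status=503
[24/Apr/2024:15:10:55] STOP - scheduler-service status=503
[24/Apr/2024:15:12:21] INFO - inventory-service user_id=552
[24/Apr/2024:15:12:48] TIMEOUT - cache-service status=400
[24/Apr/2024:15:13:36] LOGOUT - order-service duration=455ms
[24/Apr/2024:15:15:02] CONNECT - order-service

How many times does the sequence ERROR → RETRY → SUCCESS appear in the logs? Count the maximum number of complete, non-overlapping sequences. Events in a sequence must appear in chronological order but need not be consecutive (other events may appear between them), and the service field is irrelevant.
2

To count sequences:

1. Look for pattern: ERROR → RETRY → SUCCESS
2. Greedily scan the log in chronological order, matching each sequence element in turn (ignoring service)
3. Each time the full pattern completes, increment the count and restart matching from the next event
4. Complete non-overlapping sequences found: 2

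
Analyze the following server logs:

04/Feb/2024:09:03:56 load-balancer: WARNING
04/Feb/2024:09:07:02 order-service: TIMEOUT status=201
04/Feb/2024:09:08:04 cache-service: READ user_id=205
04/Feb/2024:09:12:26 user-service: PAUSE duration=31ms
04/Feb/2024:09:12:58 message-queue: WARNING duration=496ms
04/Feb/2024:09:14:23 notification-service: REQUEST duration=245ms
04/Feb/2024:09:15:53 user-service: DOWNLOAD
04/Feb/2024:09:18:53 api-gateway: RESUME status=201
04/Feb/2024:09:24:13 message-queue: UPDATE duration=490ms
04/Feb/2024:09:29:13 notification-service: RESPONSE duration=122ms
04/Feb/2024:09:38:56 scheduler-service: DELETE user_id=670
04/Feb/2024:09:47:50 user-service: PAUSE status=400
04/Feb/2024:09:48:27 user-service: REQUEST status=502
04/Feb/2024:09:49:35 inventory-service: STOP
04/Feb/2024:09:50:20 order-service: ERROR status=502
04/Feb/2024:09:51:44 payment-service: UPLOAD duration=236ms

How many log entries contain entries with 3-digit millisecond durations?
5

To find matching entries:

1. Pattern to match: entries with 3-digit millisecond durations
2. Scan each log entry for the pattern
3. Count matches: 5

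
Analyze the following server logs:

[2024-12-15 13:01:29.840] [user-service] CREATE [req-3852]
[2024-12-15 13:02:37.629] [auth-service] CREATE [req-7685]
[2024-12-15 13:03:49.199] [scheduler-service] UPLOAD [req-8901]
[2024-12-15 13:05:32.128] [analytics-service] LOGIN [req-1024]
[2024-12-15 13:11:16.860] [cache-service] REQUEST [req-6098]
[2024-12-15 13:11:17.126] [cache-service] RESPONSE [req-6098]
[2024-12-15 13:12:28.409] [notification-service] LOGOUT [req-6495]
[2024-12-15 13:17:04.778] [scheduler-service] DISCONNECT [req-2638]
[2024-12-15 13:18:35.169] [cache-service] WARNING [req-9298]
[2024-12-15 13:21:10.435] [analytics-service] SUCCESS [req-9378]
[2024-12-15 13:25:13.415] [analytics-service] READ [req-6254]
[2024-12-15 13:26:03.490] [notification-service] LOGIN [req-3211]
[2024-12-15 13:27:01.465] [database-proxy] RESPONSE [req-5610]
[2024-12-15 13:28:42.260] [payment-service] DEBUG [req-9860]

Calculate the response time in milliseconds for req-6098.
266

To calculate latency:

1. Find REQUEST with id req-6098: 2024-12-15 13:11:16.860
2. Find RESPONSE with id req-6098: 2024-12-15 13:11:17.126
3. Latency: 2024-12-15 13:11:17.126 - 2024-12-15 13:11:16.860 = 266ms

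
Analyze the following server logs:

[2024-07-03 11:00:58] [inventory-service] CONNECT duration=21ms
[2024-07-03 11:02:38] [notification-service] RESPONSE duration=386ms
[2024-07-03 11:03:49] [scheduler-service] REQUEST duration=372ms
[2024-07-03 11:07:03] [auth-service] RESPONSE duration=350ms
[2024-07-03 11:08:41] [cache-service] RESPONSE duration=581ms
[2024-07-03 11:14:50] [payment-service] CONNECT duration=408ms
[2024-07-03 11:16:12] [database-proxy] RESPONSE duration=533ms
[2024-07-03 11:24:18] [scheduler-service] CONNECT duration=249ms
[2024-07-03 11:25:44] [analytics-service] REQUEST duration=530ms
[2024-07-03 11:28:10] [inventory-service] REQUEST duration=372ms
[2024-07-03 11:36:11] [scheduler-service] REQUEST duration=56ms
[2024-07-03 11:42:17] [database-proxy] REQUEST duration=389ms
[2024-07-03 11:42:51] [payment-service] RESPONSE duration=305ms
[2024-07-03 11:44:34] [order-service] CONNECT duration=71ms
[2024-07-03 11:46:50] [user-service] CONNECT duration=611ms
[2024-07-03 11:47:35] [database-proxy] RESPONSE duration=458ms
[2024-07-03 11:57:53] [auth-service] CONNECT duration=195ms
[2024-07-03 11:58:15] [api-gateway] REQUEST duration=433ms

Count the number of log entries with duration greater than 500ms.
4

To count timeouts:

1. Threshold: 500ms
2. Extract duration from each log entry
3. Count entries where duration > 500
4. Timeout count: 4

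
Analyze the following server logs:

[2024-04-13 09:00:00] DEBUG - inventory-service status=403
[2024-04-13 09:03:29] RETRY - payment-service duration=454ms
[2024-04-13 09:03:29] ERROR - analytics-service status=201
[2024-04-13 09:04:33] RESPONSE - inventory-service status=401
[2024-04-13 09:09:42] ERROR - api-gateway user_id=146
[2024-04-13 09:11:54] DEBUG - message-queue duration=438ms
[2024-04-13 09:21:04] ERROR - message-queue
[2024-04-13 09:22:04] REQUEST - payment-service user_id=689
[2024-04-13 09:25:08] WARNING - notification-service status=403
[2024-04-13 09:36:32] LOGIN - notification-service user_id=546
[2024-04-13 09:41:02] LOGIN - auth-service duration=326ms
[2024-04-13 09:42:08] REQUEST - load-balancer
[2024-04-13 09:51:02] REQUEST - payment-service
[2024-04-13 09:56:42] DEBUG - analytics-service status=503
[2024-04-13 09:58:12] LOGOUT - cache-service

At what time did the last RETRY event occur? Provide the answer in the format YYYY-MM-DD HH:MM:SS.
2024-04-13 09:03:29

To find the last event:

1. Filter for all RETRY events
2. Sort by timestamp
3. Select the last one
4. Timestamp: 2024-04-13 09:03:29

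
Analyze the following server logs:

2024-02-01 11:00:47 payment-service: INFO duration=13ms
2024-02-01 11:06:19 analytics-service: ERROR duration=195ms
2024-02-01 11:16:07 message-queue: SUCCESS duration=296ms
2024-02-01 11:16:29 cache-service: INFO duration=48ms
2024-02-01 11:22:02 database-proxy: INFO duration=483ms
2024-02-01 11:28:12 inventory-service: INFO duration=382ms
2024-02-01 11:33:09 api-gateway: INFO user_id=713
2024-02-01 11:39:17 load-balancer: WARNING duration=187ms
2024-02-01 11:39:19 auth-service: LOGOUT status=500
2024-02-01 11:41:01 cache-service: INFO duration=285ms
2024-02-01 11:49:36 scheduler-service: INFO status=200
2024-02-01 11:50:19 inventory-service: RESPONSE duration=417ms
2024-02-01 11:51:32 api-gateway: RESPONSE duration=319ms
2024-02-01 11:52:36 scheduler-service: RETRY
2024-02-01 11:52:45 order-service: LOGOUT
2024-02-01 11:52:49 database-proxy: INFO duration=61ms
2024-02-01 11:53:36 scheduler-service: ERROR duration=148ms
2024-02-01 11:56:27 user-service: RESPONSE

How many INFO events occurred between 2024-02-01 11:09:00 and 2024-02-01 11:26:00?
2

To count events in the time window:

1. Window boundaries: 2024-02-01 11:09:00 to 2024-02-01 11:26:00
2. Filter for INFO events within this window
3. Count matching events: 2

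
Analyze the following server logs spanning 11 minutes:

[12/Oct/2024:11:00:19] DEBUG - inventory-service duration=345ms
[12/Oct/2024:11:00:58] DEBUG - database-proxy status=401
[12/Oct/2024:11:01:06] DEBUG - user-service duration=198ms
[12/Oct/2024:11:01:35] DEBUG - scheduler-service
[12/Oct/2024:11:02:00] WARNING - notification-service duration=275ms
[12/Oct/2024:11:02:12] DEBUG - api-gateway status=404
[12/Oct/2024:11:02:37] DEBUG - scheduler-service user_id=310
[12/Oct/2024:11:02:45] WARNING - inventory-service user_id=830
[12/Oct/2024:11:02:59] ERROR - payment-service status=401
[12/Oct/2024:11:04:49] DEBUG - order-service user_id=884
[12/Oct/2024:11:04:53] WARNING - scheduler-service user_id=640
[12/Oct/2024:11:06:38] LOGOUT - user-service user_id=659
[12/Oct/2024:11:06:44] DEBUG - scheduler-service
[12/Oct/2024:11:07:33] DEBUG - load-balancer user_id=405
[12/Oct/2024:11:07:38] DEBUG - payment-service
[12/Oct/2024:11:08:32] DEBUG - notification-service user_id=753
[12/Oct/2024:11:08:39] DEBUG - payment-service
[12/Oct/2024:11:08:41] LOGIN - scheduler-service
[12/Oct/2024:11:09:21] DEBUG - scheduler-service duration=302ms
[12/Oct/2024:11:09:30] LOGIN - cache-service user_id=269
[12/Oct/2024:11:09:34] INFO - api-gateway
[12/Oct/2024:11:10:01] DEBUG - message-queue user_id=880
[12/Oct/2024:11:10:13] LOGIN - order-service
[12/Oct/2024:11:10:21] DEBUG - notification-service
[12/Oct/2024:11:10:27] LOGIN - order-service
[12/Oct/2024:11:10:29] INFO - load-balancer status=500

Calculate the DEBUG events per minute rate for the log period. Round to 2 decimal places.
1.36

To calculate the rate:

1. Count total DEBUG events: 15
2. Total time period: 11 minutes
3. Rate = 15 / 11 = 1.36 events per minute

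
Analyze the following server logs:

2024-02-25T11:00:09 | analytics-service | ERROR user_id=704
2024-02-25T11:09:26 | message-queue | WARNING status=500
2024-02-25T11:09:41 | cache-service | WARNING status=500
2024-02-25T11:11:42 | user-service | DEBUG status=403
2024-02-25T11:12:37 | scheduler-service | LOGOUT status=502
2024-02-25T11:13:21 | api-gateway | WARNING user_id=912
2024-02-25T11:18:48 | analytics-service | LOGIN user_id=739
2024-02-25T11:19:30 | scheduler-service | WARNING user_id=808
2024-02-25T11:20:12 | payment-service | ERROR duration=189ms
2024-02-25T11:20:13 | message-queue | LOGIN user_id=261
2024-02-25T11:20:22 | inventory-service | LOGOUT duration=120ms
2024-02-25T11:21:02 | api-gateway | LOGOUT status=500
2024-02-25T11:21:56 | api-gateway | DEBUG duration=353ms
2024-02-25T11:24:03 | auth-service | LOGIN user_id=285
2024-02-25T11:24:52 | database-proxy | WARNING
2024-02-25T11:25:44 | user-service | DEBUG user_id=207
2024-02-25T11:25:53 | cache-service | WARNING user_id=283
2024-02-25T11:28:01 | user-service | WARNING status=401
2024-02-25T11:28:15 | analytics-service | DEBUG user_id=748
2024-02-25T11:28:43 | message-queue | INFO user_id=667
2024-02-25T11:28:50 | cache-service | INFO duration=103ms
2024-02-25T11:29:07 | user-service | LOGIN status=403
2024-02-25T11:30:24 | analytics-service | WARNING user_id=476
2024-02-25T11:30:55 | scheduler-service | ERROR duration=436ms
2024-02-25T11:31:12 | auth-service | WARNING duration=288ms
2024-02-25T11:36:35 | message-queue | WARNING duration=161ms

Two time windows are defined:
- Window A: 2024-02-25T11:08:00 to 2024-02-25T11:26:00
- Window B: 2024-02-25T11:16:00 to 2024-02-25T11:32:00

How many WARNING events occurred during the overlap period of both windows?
3

To find overlap events:

1. Window A: 2024-02-25T11:08:00 to 2024-02-25T11:26:00
2. Window B: 2024-02-25T11:16:00 to 2024-02-25T11:32:00
3. Overlap period: 2024-02-25T11:16:00 to 2024-02-25T11:26:00
4. Count WARNING events in overlap: 3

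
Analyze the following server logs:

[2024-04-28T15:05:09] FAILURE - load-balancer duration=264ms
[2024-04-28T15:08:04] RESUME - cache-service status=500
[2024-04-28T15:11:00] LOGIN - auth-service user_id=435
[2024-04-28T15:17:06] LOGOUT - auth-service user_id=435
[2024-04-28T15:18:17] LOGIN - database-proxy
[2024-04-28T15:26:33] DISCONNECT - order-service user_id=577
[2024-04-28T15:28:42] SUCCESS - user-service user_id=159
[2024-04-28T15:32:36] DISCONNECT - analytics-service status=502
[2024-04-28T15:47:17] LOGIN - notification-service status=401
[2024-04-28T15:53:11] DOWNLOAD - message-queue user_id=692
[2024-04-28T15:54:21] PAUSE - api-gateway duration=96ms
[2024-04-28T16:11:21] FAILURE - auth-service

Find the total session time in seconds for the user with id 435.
366

To calculate session duration:

1. Find LOGIN event for user_id=435: 2024-04-28T15:11:00
2. Find LOGOUT event for user_id=435: 2024-04-28T15:17:06
3. Session duration: 2024-04-28T15:17:06 - 2024-04-28T15:11:00 = 366 seconds (6 minutes)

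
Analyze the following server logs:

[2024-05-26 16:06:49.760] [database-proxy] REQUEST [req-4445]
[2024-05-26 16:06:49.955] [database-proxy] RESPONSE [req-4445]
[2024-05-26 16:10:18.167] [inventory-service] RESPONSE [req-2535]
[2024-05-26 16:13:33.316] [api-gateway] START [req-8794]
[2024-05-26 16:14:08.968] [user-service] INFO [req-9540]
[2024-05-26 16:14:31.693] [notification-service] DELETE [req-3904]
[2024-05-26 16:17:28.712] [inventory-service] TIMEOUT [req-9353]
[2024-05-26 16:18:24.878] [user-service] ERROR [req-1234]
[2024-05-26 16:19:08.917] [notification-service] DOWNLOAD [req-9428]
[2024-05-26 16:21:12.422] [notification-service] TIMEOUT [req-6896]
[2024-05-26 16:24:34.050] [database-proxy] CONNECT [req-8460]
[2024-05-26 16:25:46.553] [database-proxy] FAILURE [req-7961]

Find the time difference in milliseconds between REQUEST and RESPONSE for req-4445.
195

To calculate latency:

1. Find REQUEST with id req-4445: 2024-05-26 16:06:49.760
2. Find RESPONSE with id req-4445: 2024-05-26 16:06:49.955
3. Latency: 2024-05-26 16:06:49.955 - 2024-05-26 16:06:49.760 = 195ms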